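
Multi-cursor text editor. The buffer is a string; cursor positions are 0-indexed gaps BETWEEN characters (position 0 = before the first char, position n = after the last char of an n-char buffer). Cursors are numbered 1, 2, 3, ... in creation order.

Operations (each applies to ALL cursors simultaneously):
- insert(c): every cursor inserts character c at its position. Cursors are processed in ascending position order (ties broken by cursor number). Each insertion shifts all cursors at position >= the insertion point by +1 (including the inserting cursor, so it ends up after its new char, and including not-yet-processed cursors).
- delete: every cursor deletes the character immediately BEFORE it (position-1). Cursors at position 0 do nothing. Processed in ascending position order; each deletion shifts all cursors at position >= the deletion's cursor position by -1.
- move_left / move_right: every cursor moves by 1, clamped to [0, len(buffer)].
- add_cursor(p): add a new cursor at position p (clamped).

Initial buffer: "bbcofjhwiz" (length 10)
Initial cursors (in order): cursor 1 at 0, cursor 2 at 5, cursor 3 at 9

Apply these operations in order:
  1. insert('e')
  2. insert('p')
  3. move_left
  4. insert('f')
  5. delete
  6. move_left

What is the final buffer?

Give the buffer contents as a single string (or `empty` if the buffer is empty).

After op 1 (insert('e')): buffer="ebbcofejhwiez" (len 13), cursors c1@1 c2@7 c3@12, authorship 1.....2....3.
After op 2 (insert('p')): buffer="epbbcofepjhwiepz" (len 16), cursors c1@2 c2@9 c3@15, authorship 11.....22....33.
After op 3 (move_left): buffer="epbbcofepjhwiepz" (len 16), cursors c1@1 c2@8 c3@14, authorship 11.....22....33.
After op 4 (insert('f')): buffer="efpbbcofefpjhwiefpz" (len 19), cursors c1@2 c2@10 c3@17, authorship 111.....222....333.
After op 5 (delete): buffer="epbbcofepjhwiepz" (len 16), cursors c1@1 c2@8 c3@14, authorship 11.....22....33.
After op 6 (move_left): buffer="epbbcofepjhwiepz" (len 16), cursors c1@0 c2@7 c3@13, authorship 11.....22....33.

Answer: epbbcofepjhwiepz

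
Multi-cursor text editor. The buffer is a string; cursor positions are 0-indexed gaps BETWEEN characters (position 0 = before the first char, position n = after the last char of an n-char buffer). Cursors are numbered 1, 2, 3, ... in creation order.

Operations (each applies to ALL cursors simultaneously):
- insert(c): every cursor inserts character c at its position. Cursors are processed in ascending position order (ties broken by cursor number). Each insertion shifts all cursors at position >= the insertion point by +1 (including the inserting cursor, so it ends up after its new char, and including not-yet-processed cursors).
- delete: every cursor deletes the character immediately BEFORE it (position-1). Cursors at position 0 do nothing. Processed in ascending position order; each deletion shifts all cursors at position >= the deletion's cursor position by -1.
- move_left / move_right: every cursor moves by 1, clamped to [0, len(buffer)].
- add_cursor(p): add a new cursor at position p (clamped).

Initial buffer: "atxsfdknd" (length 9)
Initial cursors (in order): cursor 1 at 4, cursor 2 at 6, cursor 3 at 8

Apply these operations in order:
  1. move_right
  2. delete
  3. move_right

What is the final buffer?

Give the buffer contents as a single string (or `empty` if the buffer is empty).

After op 1 (move_right): buffer="atxsfdknd" (len 9), cursors c1@5 c2@7 c3@9, authorship .........
After op 2 (delete): buffer="atxsdn" (len 6), cursors c1@4 c2@5 c3@6, authorship ......
After op 3 (move_right): buffer="atxsdn" (len 6), cursors c1@5 c2@6 c3@6, authorship ......

Answer: atxsdn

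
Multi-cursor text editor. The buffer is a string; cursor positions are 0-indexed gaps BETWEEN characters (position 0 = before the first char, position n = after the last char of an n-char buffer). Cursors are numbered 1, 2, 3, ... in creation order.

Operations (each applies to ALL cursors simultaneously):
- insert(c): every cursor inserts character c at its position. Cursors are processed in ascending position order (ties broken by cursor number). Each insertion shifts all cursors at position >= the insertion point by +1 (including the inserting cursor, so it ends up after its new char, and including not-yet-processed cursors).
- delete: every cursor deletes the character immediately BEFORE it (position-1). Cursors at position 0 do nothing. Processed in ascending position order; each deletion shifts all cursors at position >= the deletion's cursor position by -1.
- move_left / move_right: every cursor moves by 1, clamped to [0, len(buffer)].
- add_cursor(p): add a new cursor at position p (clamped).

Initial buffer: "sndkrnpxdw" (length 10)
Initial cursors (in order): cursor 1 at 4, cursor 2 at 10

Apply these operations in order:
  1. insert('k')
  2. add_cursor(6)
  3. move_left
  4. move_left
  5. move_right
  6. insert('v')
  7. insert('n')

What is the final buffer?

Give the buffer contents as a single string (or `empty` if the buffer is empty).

After op 1 (insert('k')): buffer="sndkkrnpxdwk" (len 12), cursors c1@5 c2@12, authorship ....1......2
After op 2 (add_cursor(6)): buffer="sndkkrnpxdwk" (len 12), cursors c1@5 c3@6 c2@12, authorship ....1......2
After op 3 (move_left): buffer="sndkkrnpxdwk" (len 12), cursors c1@4 c3@5 c2@11, authorship ....1......2
After op 4 (move_left): buffer="sndkkrnpxdwk" (len 12), cursors c1@3 c3@4 c2@10, authorship ....1......2
After op 5 (move_right): buffer="sndkkrnpxdwk" (len 12), cursors c1@4 c3@5 c2@11, authorship ....1......2
After op 6 (insert('v')): buffer="sndkvkvrnpxdwvk" (len 15), cursors c1@5 c3@7 c2@14, authorship ....113......22
After op 7 (insert('n')): buffer="sndkvnkvnrnpxdwvnk" (len 18), cursors c1@6 c3@9 c2@17, authorship ....11133......222

Answer: sndkvnkvnrnpxdwvnk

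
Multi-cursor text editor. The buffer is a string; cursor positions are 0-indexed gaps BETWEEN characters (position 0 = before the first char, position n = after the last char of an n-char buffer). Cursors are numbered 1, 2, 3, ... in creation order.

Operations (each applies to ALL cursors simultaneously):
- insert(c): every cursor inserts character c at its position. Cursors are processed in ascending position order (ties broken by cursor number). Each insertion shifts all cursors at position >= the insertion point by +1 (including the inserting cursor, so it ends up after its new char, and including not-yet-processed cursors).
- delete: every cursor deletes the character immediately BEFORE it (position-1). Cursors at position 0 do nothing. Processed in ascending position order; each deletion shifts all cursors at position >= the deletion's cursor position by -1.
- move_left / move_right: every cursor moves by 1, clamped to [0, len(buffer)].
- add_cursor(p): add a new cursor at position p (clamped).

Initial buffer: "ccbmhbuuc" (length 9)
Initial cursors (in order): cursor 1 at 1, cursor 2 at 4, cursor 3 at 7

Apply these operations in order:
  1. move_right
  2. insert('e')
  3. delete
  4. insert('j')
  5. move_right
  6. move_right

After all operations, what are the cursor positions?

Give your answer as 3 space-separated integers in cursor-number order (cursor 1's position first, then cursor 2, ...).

After op 1 (move_right): buffer="ccbmhbuuc" (len 9), cursors c1@2 c2@5 c3@8, authorship .........
After op 2 (insert('e')): buffer="ccebmhebuuec" (len 12), cursors c1@3 c2@7 c3@11, authorship ..1...2...3.
After op 3 (delete): buffer="ccbmhbuuc" (len 9), cursors c1@2 c2@5 c3@8, authorship .........
After op 4 (insert('j')): buffer="ccjbmhjbuujc" (len 12), cursors c1@3 c2@7 c3@11, authorship ..1...2...3.
After op 5 (move_right): buffer="ccjbmhjbuujc" (len 12), cursors c1@4 c2@8 c3@12, authorship ..1...2...3.
After op 6 (move_right): buffer="ccjbmhjbuujc" (len 12), cursors c1@5 c2@9 c3@12, authorship ..1...2...3.

Answer: 5 9 12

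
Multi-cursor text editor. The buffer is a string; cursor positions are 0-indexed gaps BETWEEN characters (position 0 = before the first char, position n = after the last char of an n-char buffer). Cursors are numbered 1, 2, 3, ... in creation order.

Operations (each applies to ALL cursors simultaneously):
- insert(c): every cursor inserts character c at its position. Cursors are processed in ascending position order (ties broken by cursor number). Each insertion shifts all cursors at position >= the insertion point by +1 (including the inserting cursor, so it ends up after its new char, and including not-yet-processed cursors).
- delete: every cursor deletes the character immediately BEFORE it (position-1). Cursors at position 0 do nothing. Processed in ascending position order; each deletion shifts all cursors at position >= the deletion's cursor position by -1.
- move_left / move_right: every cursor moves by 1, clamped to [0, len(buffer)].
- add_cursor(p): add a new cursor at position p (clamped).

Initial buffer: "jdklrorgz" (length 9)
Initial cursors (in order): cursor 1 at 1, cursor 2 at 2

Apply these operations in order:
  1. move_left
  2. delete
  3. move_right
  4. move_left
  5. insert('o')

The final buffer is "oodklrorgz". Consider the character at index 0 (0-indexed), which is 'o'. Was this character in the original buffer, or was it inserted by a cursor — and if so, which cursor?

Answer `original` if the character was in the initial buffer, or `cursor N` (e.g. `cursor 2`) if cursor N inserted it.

Answer: cursor 1

Derivation:
After op 1 (move_left): buffer="jdklrorgz" (len 9), cursors c1@0 c2@1, authorship .........
After op 2 (delete): buffer="dklrorgz" (len 8), cursors c1@0 c2@0, authorship ........
After op 3 (move_right): buffer="dklrorgz" (len 8), cursors c1@1 c2@1, authorship ........
After op 4 (move_left): buffer="dklrorgz" (len 8), cursors c1@0 c2@0, authorship ........
After op 5 (insert('o')): buffer="oodklrorgz" (len 10), cursors c1@2 c2@2, authorship 12........
Authorship (.=original, N=cursor N): 1 2 . . . . . . . .
Index 0: author = 1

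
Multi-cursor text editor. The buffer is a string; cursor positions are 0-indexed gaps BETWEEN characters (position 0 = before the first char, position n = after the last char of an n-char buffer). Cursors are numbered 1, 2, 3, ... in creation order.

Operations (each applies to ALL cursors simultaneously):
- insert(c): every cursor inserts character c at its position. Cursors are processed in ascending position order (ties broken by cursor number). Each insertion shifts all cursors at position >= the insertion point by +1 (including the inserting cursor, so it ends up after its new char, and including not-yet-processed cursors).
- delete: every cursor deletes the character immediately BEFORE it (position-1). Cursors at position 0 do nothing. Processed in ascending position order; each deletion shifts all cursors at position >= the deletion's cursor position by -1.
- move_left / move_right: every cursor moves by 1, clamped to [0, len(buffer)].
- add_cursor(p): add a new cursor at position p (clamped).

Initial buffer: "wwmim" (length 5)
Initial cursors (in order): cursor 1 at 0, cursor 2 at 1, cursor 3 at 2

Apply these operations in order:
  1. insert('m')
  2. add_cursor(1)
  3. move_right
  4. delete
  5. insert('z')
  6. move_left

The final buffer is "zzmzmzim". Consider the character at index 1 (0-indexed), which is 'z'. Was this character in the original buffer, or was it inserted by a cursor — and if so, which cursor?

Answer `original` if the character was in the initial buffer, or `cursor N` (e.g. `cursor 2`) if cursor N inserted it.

Answer: cursor 4

Derivation:
After op 1 (insert('m')): buffer="mwmwmmim" (len 8), cursors c1@1 c2@3 c3@5, authorship 1.2.3...
After op 2 (add_cursor(1)): buffer="mwmwmmim" (len 8), cursors c1@1 c4@1 c2@3 c3@5, authorship 1.2.3...
After op 3 (move_right): buffer="mwmwmmim" (len 8), cursors c1@2 c4@2 c2@4 c3@6, authorship 1.2.3...
After op 4 (delete): buffer="mmim" (len 4), cursors c1@0 c4@0 c2@1 c3@2, authorship 23..
After op 5 (insert('z')): buffer="zzmzmzim" (len 8), cursors c1@2 c4@2 c2@4 c3@6, authorship 142233..
After op 6 (move_left): buffer="zzmzmzim" (len 8), cursors c1@1 c4@1 c2@3 c3@5, authorship 142233..
Authorship (.=original, N=cursor N): 1 4 2 2 3 3 . .
Index 1: author = 4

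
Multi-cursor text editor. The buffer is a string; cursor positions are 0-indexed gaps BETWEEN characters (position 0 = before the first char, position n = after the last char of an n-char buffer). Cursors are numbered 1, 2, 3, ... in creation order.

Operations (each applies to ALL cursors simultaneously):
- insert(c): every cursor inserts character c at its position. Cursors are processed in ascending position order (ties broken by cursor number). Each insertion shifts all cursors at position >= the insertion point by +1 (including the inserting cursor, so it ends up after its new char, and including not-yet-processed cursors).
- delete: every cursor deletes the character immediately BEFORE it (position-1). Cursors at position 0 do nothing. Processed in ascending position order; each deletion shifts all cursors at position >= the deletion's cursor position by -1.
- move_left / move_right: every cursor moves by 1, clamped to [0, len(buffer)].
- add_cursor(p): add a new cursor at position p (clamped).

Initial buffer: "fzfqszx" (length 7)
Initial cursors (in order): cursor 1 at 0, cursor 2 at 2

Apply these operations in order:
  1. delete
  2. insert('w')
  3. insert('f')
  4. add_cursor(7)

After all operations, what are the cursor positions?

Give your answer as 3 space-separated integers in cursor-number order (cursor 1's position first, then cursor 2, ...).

Answer: 2 5 7

Derivation:
After op 1 (delete): buffer="ffqszx" (len 6), cursors c1@0 c2@1, authorship ......
After op 2 (insert('w')): buffer="wfwfqszx" (len 8), cursors c1@1 c2@3, authorship 1.2.....
After op 3 (insert('f')): buffer="wffwffqszx" (len 10), cursors c1@2 c2@5, authorship 11.22.....
After op 4 (add_cursor(7)): buffer="wffwffqszx" (len 10), cursors c1@2 c2@5 c3@7, authorship 11.22.....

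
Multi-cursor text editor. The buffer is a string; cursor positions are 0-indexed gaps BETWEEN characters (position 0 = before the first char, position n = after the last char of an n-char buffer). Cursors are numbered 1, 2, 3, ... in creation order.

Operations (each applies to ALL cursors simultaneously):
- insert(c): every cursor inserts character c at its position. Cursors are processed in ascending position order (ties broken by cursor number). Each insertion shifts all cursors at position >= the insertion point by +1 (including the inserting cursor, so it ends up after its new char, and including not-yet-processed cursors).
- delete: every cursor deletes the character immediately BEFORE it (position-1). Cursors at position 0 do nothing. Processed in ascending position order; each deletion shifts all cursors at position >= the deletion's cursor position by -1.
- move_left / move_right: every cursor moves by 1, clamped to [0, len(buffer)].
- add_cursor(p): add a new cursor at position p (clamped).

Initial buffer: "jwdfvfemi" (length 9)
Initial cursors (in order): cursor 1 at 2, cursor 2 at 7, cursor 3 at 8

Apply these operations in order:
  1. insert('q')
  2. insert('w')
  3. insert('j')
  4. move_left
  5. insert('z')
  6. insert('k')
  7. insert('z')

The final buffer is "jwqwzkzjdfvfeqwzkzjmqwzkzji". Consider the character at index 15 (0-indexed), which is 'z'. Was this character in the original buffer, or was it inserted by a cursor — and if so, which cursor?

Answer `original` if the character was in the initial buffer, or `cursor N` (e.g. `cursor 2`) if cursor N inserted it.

After op 1 (insert('q')): buffer="jwqdfvfeqmqi" (len 12), cursors c1@3 c2@9 c3@11, authorship ..1.....2.3.
After op 2 (insert('w')): buffer="jwqwdfvfeqwmqwi" (len 15), cursors c1@4 c2@11 c3@14, authorship ..11.....22.33.
After op 3 (insert('j')): buffer="jwqwjdfvfeqwjmqwji" (len 18), cursors c1@5 c2@13 c3@17, authorship ..111.....222.333.
After op 4 (move_left): buffer="jwqwjdfvfeqwjmqwji" (len 18), cursors c1@4 c2@12 c3@16, authorship ..111.....222.333.
After op 5 (insert('z')): buffer="jwqwzjdfvfeqwzjmqwzji" (len 21), cursors c1@5 c2@14 c3@19, authorship ..1111.....2222.3333.
After op 6 (insert('k')): buffer="jwqwzkjdfvfeqwzkjmqwzkji" (len 24), cursors c1@6 c2@16 c3@22, authorship ..11111.....22222.33333.
After op 7 (insert('z')): buffer="jwqwzkzjdfvfeqwzkzjmqwzkzji" (len 27), cursors c1@7 c2@18 c3@25, authorship ..111111.....222222.333333.
Authorship (.=original, N=cursor N): . . 1 1 1 1 1 1 . . . . . 2 2 2 2 2 2 . 3 3 3 3 3 3 .
Index 15: author = 2

Answer: cursor 2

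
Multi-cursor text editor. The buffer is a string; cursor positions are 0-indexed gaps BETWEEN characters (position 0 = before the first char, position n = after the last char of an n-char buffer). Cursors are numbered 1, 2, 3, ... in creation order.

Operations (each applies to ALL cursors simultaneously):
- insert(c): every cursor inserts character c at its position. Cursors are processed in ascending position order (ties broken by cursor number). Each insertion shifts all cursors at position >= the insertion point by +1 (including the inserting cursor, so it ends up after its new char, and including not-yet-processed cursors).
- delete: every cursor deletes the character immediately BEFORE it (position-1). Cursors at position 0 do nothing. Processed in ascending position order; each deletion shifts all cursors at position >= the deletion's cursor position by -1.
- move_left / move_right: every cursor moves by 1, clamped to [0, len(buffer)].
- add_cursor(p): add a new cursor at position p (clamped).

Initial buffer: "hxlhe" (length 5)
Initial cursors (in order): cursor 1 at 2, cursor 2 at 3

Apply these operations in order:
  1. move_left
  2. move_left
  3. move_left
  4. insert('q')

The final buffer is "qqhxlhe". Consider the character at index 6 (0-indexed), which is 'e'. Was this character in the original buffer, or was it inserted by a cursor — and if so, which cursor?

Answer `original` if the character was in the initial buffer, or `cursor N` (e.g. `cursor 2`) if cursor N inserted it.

Answer: original

Derivation:
After op 1 (move_left): buffer="hxlhe" (len 5), cursors c1@1 c2@2, authorship .....
After op 2 (move_left): buffer="hxlhe" (len 5), cursors c1@0 c2@1, authorship .....
After op 3 (move_left): buffer="hxlhe" (len 5), cursors c1@0 c2@0, authorship .....
After op 4 (insert('q')): buffer="qqhxlhe" (len 7), cursors c1@2 c2@2, authorship 12.....
Authorship (.=original, N=cursor N): 1 2 . . . . .
Index 6: author = original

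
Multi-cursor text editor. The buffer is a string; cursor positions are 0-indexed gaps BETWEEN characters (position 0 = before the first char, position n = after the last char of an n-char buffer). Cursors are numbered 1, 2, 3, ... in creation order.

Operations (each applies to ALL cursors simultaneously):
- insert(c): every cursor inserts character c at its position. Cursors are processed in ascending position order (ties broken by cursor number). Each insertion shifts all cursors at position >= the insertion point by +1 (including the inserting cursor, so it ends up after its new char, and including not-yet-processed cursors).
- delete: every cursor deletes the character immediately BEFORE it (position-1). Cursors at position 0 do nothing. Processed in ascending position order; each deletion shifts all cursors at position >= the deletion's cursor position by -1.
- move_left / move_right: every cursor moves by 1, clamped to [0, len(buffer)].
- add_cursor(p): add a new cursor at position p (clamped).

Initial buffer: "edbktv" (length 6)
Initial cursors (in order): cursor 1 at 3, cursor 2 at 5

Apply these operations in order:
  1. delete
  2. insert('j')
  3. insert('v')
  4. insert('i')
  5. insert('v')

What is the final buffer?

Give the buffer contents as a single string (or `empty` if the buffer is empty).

After op 1 (delete): buffer="edkv" (len 4), cursors c1@2 c2@3, authorship ....
After op 2 (insert('j')): buffer="edjkjv" (len 6), cursors c1@3 c2@5, authorship ..1.2.
After op 3 (insert('v')): buffer="edjvkjvv" (len 8), cursors c1@4 c2@7, authorship ..11.22.
After op 4 (insert('i')): buffer="edjvikjviv" (len 10), cursors c1@5 c2@9, authorship ..111.222.
After op 5 (insert('v')): buffer="edjvivkjvivv" (len 12), cursors c1@6 c2@11, authorship ..1111.2222.

Answer: edjvivkjvivv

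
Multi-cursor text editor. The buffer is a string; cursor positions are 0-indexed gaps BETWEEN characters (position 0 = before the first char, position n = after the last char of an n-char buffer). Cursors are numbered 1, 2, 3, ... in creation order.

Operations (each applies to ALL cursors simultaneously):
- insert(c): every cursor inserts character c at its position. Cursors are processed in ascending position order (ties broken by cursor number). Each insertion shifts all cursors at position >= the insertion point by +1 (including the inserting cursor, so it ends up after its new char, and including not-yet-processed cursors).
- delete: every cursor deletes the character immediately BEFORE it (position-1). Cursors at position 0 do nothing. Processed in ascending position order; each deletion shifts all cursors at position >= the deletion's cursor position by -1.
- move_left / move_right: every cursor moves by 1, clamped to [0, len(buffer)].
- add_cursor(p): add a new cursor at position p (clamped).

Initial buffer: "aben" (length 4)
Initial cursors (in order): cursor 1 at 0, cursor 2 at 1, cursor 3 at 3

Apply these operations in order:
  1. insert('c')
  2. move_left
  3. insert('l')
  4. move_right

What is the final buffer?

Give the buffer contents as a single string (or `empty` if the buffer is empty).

Answer: lcalcbelcn

Derivation:
After op 1 (insert('c')): buffer="cacbecn" (len 7), cursors c1@1 c2@3 c3@6, authorship 1.2..3.
After op 2 (move_left): buffer="cacbecn" (len 7), cursors c1@0 c2@2 c3@5, authorship 1.2..3.
After op 3 (insert('l')): buffer="lcalcbelcn" (len 10), cursors c1@1 c2@4 c3@8, authorship 11.22..33.
After op 4 (move_right): buffer="lcalcbelcn" (len 10), cursors c1@2 c2@5 c3@9, authorship 11.22..33.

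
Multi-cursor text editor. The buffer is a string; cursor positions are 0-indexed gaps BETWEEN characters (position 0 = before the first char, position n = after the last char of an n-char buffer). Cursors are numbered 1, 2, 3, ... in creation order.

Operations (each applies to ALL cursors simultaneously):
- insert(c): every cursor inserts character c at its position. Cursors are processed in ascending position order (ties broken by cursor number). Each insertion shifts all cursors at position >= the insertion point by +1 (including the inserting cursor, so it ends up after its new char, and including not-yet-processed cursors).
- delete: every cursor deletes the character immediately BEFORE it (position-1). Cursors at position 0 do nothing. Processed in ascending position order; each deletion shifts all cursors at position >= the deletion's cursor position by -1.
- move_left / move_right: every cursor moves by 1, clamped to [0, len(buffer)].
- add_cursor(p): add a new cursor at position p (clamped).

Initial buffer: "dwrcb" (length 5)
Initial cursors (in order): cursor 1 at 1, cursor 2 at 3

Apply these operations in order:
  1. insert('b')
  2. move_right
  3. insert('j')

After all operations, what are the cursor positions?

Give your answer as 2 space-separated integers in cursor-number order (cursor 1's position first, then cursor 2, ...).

After op 1 (insert('b')): buffer="dbwrbcb" (len 7), cursors c1@2 c2@5, authorship .1..2..
After op 2 (move_right): buffer="dbwrbcb" (len 7), cursors c1@3 c2@6, authorship .1..2..
After op 3 (insert('j')): buffer="dbwjrbcjb" (len 9), cursors c1@4 c2@8, authorship .1.1.2.2.

Answer: 4 8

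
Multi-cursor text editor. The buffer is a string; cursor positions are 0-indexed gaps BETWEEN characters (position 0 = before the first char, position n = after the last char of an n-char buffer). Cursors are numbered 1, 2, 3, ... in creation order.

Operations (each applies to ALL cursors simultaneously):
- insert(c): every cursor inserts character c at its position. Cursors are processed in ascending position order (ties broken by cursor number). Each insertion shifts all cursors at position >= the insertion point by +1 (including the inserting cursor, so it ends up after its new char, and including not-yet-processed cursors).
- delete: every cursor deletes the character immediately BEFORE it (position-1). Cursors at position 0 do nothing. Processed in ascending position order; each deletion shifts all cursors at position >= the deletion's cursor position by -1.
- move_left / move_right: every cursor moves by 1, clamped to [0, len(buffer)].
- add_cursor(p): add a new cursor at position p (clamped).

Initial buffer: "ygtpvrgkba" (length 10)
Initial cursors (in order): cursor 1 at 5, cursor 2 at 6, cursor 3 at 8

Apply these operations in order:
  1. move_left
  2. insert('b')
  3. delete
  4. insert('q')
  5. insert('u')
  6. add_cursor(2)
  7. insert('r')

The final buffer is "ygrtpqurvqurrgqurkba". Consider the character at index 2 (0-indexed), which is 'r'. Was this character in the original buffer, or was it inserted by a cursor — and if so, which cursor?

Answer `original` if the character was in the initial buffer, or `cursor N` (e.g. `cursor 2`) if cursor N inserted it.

Answer: cursor 4

Derivation:
After op 1 (move_left): buffer="ygtpvrgkba" (len 10), cursors c1@4 c2@5 c3@7, authorship ..........
After op 2 (insert('b')): buffer="ygtpbvbrgbkba" (len 13), cursors c1@5 c2@7 c3@10, authorship ....1.2..3...
After op 3 (delete): buffer="ygtpvrgkba" (len 10), cursors c1@4 c2@5 c3@7, authorship ..........
After op 4 (insert('q')): buffer="ygtpqvqrgqkba" (len 13), cursors c1@5 c2@7 c3@10, authorship ....1.2..3...
After op 5 (insert('u')): buffer="ygtpquvqurgqukba" (len 16), cursors c1@6 c2@9 c3@13, authorship ....11.22..33...
After op 6 (add_cursor(2)): buffer="ygtpquvqurgqukba" (len 16), cursors c4@2 c1@6 c2@9 c3@13, authorship ....11.22..33...
After op 7 (insert('r')): buffer="ygrtpqurvqurrgqurkba" (len 20), cursors c4@3 c1@8 c2@12 c3@17, authorship ..4..111.222..333...
Authorship (.=original, N=cursor N): . . 4 . . 1 1 1 . 2 2 2 . . 3 3 3 . . .
Index 2: author = 4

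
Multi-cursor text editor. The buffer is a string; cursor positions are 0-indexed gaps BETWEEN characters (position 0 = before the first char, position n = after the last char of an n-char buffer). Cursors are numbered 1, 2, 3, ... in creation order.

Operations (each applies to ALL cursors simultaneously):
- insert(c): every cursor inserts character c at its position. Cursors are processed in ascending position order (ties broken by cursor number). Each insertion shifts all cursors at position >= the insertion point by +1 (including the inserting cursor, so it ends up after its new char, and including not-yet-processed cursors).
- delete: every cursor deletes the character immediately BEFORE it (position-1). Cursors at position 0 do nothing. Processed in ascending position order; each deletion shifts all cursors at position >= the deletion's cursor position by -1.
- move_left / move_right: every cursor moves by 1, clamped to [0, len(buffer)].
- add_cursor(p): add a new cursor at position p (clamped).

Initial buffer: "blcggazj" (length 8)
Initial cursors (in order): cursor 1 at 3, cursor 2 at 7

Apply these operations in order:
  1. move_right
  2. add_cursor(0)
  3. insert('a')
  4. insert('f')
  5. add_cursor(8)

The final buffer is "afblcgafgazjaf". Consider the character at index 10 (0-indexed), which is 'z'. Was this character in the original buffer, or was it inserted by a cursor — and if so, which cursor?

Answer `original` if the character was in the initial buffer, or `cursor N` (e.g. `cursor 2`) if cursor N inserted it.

Answer: original

Derivation:
After op 1 (move_right): buffer="blcggazj" (len 8), cursors c1@4 c2@8, authorship ........
After op 2 (add_cursor(0)): buffer="blcggazj" (len 8), cursors c3@0 c1@4 c2@8, authorship ........
After op 3 (insert('a')): buffer="ablcgagazja" (len 11), cursors c3@1 c1@6 c2@11, authorship 3....1....2
After op 4 (insert('f')): buffer="afblcgafgazjaf" (len 14), cursors c3@2 c1@8 c2@14, authorship 33....11....22
After op 5 (add_cursor(8)): buffer="afblcgafgazjaf" (len 14), cursors c3@2 c1@8 c4@8 c2@14, authorship 33....11....22
Authorship (.=original, N=cursor N): 3 3 . . . . 1 1 . . . . 2 2
Index 10: author = original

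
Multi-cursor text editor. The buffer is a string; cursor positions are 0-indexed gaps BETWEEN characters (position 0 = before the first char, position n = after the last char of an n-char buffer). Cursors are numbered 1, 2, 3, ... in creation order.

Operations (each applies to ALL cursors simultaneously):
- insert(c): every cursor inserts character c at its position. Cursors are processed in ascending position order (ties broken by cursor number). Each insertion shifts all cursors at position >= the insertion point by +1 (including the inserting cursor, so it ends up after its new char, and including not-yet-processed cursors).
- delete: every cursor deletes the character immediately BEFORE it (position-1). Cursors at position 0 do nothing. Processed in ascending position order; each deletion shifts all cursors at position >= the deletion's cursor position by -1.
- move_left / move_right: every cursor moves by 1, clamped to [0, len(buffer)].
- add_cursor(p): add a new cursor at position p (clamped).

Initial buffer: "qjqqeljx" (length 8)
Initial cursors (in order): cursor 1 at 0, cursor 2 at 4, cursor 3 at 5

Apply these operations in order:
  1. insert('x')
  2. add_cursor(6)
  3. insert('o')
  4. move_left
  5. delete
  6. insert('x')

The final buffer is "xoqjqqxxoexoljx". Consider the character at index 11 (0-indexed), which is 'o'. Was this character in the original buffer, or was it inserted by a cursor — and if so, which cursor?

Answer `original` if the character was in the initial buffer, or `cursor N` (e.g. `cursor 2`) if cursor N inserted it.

Answer: cursor 3

Derivation:
After op 1 (insert('x')): buffer="xqjqqxexljx" (len 11), cursors c1@1 c2@6 c3@8, authorship 1....2.3...
After op 2 (add_cursor(6)): buffer="xqjqqxexljx" (len 11), cursors c1@1 c2@6 c4@6 c3@8, authorship 1....2.3...
After op 3 (insert('o')): buffer="xoqjqqxooexoljx" (len 15), cursors c1@2 c2@9 c4@9 c3@12, authorship 11....224.33...
After op 4 (move_left): buffer="xoqjqqxooexoljx" (len 15), cursors c1@1 c2@8 c4@8 c3@11, authorship 11....224.33...
After op 5 (delete): buffer="oqjqqoeoljx" (len 11), cursors c1@0 c2@5 c4@5 c3@7, authorship 1....4.3...
After op 6 (insert('x')): buffer="xoqjqqxxoexoljx" (len 15), cursors c1@1 c2@8 c4@8 c3@11, authorship 11....244.33...
Authorship (.=original, N=cursor N): 1 1 . . . . 2 4 4 . 3 3 . . .
Index 11: author = 3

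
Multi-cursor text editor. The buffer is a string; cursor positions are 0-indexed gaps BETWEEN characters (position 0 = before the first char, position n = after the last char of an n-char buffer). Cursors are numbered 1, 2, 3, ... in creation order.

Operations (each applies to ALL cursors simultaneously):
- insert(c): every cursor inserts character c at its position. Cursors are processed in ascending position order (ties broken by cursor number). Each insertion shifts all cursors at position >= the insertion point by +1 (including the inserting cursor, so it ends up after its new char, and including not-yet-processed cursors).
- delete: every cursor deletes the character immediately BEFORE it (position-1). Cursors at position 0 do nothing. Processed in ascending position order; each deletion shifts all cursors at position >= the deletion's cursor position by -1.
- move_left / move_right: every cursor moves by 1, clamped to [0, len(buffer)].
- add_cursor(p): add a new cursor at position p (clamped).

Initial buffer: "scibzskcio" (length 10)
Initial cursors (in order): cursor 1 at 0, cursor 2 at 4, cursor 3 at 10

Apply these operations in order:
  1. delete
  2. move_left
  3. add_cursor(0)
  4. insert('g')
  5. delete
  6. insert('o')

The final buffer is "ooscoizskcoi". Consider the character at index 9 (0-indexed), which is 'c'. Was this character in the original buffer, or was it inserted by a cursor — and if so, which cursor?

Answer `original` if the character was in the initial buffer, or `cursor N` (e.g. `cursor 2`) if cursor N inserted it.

Answer: original

Derivation:
After op 1 (delete): buffer="scizskci" (len 8), cursors c1@0 c2@3 c3@8, authorship ........
After op 2 (move_left): buffer="scizskci" (len 8), cursors c1@0 c2@2 c3@7, authorship ........
After op 3 (add_cursor(0)): buffer="scizskci" (len 8), cursors c1@0 c4@0 c2@2 c3@7, authorship ........
After op 4 (insert('g')): buffer="ggscgizskcgi" (len 12), cursors c1@2 c4@2 c2@5 c3@11, authorship 14..2.....3.
After op 5 (delete): buffer="scizskci" (len 8), cursors c1@0 c4@0 c2@2 c3@7, authorship ........
After op 6 (insert('o')): buffer="ooscoizskcoi" (len 12), cursors c1@2 c4@2 c2@5 c3@11, authorship 14..2.....3.
Authorship (.=original, N=cursor N): 1 4 . . 2 . . . . . 3 .
Index 9: author = original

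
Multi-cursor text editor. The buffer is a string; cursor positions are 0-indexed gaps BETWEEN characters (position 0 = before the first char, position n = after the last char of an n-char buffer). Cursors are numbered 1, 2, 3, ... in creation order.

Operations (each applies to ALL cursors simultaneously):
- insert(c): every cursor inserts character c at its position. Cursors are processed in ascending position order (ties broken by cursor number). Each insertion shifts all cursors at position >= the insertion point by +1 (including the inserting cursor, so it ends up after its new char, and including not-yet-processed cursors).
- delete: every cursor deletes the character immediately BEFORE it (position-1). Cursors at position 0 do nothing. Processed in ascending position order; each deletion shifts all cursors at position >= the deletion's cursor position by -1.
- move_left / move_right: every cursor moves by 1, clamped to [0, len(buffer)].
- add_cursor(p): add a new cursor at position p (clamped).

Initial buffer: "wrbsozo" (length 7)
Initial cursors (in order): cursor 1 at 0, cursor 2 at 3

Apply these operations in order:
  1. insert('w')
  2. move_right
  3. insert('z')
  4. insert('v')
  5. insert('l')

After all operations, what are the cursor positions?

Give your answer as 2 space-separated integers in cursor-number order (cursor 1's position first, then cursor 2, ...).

Answer: 5 12

Derivation:
After op 1 (insert('w')): buffer="wwrbwsozo" (len 9), cursors c1@1 c2@5, authorship 1...2....
After op 2 (move_right): buffer="wwrbwsozo" (len 9), cursors c1@2 c2@6, authorship 1...2....
After op 3 (insert('z')): buffer="wwzrbwszozo" (len 11), cursors c1@3 c2@8, authorship 1.1..2.2...
After op 4 (insert('v')): buffer="wwzvrbwszvozo" (len 13), cursors c1@4 c2@10, authorship 1.11..2.22...
After op 5 (insert('l')): buffer="wwzvlrbwszvlozo" (len 15), cursors c1@5 c2@12, authorship 1.111..2.222...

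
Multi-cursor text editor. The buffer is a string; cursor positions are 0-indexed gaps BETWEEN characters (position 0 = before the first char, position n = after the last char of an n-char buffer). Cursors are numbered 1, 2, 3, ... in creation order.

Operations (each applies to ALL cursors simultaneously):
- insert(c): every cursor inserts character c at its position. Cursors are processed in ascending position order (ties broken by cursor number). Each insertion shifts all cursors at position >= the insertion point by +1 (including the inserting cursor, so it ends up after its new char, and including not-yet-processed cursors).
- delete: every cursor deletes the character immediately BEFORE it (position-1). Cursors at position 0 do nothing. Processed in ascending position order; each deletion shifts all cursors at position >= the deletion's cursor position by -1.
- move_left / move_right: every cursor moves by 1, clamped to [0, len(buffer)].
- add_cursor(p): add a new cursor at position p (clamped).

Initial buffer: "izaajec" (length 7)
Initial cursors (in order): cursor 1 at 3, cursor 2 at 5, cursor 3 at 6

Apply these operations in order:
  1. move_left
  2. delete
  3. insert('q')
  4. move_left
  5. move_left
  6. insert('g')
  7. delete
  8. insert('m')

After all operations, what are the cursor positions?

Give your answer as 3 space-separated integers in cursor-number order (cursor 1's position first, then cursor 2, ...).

Answer: 1 6 6

Derivation:
After op 1 (move_left): buffer="izaajec" (len 7), cursors c1@2 c2@4 c3@5, authorship .......
After op 2 (delete): buffer="iaec" (len 4), cursors c1@1 c2@2 c3@2, authorship ....
After op 3 (insert('q')): buffer="iqaqqec" (len 7), cursors c1@2 c2@5 c3@5, authorship .1.23..
After op 4 (move_left): buffer="iqaqqec" (len 7), cursors c1@1 c2@4 c3@4, authorship .1.23..
After op 5 (move_left): buffer="iqaqqec" (len 7), cursors c1@0 c2@3 c3@3, authorship .1.23..
After op 6 (insert('g')): buffer="giqaggqqec" (len 10), cursors c1@1 c2@6 c3@6, authorship 1.1.2323..
After op 7 (delete): buffer="iqaqqec" (len 7), cursors c1@0 c2@3 c3@3, authorship .1.23..
After op 8 (insert('m')): buffer="miqammqqec" (len 10), cursors c1@1 c2@6 c3@6, authorship 1.1.2323..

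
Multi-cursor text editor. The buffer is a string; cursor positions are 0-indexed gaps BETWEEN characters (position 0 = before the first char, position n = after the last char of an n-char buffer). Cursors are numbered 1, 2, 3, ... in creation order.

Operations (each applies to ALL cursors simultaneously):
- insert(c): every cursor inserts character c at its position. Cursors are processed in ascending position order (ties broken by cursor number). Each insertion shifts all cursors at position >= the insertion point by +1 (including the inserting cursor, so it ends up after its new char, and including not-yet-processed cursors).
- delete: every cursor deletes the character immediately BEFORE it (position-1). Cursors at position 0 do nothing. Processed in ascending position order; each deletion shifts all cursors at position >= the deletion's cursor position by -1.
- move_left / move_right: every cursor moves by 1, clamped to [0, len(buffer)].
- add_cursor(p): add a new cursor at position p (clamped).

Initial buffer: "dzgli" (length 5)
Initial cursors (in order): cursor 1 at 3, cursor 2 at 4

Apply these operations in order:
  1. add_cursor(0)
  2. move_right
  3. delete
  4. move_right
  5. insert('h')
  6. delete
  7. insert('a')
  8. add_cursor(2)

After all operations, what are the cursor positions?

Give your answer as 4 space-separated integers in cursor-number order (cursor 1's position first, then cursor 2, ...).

After op 1 (add_cursor(0)): buffer="dzgli" (len 5), cursors c3@0 c1@3 c2@4, authorship .....
After op 2 (move_right): buffer="dzgli" (len 5), cursors c3@1 c1@4 c2@5, authorship .....
After op 3 (delete): buffer="zg" (len 2), cursors c3@0 c1@2 c2@2, authorship ..
After op 4 (move_right): buffer="zg" (len 2), cursors c3@1 c1@2 c2@2, authorship ..
After op 5 (insert('h')): buffer="zhghh" (len 5), cursors c3@2 c1@5 c2@5, authorship .3.12
After op 6 (delete): buffer="zg" (len 2), cursors c3@1 c1@2 c2@2, authorship ..
After op 7 (insert('a')): buffer="zagaa" (len 5), cursors c3@2 c1@5 c2@5, authorship .3.12
After op 8 (add_cursor(2)): buffer="zagaa" (len 5), cursors c3@2 c4@2 c1@5 c2@5, authorship .3.12

Answer: 5 5 2 2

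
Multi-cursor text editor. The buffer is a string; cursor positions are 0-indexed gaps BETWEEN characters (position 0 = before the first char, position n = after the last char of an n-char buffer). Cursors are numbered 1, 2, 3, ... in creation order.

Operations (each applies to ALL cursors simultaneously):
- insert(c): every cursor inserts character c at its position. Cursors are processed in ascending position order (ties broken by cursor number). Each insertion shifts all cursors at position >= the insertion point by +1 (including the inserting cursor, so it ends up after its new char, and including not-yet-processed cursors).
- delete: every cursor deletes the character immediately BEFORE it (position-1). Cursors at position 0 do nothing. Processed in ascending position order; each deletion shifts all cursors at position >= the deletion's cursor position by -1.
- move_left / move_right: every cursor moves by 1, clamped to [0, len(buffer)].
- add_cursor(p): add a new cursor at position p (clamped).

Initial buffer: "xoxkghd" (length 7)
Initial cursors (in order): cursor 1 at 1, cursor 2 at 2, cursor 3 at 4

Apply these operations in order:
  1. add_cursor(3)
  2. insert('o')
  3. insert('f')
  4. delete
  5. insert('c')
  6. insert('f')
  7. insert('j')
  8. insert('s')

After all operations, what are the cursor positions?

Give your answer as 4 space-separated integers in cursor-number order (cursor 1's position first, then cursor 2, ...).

Answer: 6 12 24 18

Derivation:
After op 1 (add_cursor(3)): buffer="xoxkghd" (len 7), cursors c1@1 c2@2 c4@3 c3@4, authorship .......
After op 2 (insert('o')): buffer="xoooxokoghd" (len 11), cursors c1@2 c2@4 c4@6 c3@8, authorship .1.2.4.3...
After op 3 (insert('f')): buffer="xofoofxofkofghd" (len 15), cursors c1@3 c2@6 c4@9 c3@12, authorship .11.22.44.33...
After op 4 (delete): buffer="xoooxokoghd" (len 11), cursors c1@2 c2@4 c4@6 c3@8, authorship .1.2.4.3...
After op 5 (insert('c')): buffer="xocoocxockocghd" (len 15), cursors c1@3 c2@6 c4@9 c3@12, authorship .11.22.44.33...
After op 6 (insert('f')): buffer="xocfoocfxocfkocfghd" (len 19), cursors c1@4 c2@8 c4@12 c3@16, authorship .111.222.444.333...
After op 7 (insert('j')): buffer="xocfjoocfjxocfjkocfjghd" (len 23), cursors c1@5 c2@10 c4@15 c3@20, authorship .1111.2222.4444.3333...
After op 8 (insert('s')): buffer="xocfjsoocfjsxocfjskocfjsghd" (len 27), cursors c1@6 c2@12 c4@18 c3@24, authorship .11111.22222.44444.33333...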